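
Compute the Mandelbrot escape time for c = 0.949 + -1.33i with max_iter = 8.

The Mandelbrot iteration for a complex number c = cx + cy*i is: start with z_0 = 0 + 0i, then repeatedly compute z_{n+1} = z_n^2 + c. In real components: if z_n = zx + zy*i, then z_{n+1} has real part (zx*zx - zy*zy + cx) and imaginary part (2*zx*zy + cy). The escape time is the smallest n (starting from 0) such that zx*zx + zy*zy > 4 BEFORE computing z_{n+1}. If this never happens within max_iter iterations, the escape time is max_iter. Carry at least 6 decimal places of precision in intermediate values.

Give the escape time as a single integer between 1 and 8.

Answer: 2

Derivation:
z_0 = 0 + 0i, c = 0.9490 + -1.3300i
Iter 1: z = 0.9490 + -1.3300i, |z|^2 = 2.6695
Iter 2: z = 0.0807 + -3.8543i, |z|^2 = 14.8624
Escaped at iteration 2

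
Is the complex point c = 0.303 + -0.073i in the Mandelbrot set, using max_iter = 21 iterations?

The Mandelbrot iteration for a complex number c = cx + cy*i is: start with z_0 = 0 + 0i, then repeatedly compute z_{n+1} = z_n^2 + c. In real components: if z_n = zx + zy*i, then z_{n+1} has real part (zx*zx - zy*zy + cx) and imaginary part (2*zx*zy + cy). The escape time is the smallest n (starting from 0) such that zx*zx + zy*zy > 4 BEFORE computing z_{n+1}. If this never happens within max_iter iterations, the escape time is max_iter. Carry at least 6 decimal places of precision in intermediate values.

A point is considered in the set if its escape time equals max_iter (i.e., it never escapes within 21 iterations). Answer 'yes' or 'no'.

Answer: yes

Derivation:
z_0 = 0 + 0i, c = 0.3030 + -0.0730i
Iter 1: z = 0.3030 + -0.0730i, |z|^2 = 0.0971
Iter 2: z = 0.3895 + -0.1172i, |z|^2 = 0.1654
Iter 3: z = 0.4409 + -0.1643i, |z|^2 = 0.2214
Iter 4: z = 0.4704 + -0.2179i, |z|^2 = 0.2688
Iter 5: z = 0.4768 + -0.2780i, |z|^2 = 0.3047
Iter 6: z = 0.4531 + -0.3381i, |z|^2 = 0.3196
Iter 7: z = 0.3939 + -0.3794i, |z|^2 = 0.2991
Iter 8: z = 0.3142 + -0.3719i, |z|^2 = 0.2371
Iter 9: z = 0.2634 + -0.3067i, |z|^2 = 0.1635
Iter 10: z = 0.2783 + -0.2346i, |z|^2 = 0.1325
Iter 11: z = 0.3254 + -0.2036i, |z|^2 = 0.1473
Iter 12: z = 0.3675 + -0.2055i, |z|^2 = 0.1773
Iter 13: z = 0.3958 + -0.2240i, |z|^2 = 0.2068
Iter 14: z = 0.4095 + -0.2503i, |z|^2 = 0.2303
Iter 15: z = 0.4080 + -0.2780i, |z|^2 = 0.2437
Iter 16: z = 0.3922 + -0.2998i, |z|^2 = 0.2437
Iter 17: z = 0.3669 + -0.3082i, |z|^2 = 0.2296
Iter 18: z = 0.3426 + -0.2991i, |z|^2 = 0.2069
Iter 19: z = 0.3309 + -0.2780i, |z|^2 = 0.1868
Iter 20: z = 0.3352 + -0.2570i, |z|^2 = 0.1784
Did not escape in 21 iterations → in set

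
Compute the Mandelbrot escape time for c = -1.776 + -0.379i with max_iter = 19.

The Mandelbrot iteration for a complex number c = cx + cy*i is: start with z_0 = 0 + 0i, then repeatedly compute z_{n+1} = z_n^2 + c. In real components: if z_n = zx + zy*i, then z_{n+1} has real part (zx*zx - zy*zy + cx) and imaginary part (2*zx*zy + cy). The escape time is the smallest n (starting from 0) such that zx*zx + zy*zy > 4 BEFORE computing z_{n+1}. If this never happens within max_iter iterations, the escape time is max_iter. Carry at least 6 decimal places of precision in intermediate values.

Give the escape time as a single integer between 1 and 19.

z_0 = 0 + 0i, c = -1.7760 + -0.3790i
Iter 1: z = -1.7760 + -0.3790i, |z|^2 = 3.2978
Iter 2: z = 1.2345 + 0.9672i, |z|^2 = 2.4596
Iter 3: z = -1.1874 + 2.0091i, |z|^2 = 5.4465
Escaped at iteration 3

Answer: 3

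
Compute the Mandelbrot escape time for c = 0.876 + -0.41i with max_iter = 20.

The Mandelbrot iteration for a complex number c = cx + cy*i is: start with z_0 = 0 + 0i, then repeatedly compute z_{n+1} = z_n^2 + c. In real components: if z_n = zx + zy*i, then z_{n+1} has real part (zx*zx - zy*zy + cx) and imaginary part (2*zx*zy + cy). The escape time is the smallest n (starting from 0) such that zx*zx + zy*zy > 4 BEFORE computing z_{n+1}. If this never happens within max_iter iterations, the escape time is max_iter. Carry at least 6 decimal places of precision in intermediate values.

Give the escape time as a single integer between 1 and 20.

z_0 = 0 + 0i, c = 0.8760 + -0.4100i
Iter 1: z = 0.8760 + -0.4100i, |z|^2 = 0.9355
Iter 2: z = 1.4753 + -1.1283i, |z|^2 = 3.4495
Iter 3: z = 1.7793 + -3.7392i, |z|^2 = 17.1474
Escaped at iteration 3

Answer: 3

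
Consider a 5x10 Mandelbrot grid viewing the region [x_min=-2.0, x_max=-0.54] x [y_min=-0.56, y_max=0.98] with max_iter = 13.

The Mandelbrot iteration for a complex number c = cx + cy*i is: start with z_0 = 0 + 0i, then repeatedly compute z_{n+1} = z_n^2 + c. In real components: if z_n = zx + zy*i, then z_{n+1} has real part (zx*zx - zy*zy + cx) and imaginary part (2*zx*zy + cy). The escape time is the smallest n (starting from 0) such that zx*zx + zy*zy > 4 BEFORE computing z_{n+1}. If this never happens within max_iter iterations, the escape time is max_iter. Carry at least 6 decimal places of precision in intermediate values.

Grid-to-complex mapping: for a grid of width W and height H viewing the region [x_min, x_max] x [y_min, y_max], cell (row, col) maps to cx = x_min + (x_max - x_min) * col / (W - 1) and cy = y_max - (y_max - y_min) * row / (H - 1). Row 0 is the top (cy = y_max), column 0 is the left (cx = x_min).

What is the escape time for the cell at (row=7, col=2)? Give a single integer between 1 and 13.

Answer: 9

Derivation:
z_0 = 0 + 0i, c = -1.2700 + -0.2178i
Iter 1: z = -1.2700 + -0.2178i, |z|^2 = 1.6603
Iter 2: z = 0.2955 + 0.3354i, |z|^2 = 0.1998
Iter 3: z = -1.2952 + -0.0196i, |z|^2 = 1.6779
Iter 4: z = 0.4071 + -0.1670i, |z|^2 = 0.1936
Iter 5: z = -1.1322 + -0.3538i, |z|^2 = 1.4070
Iter 6: z = -0.1133 + 0.5833i, |z|^2 = 0.3531
Iter 7: z = -1.5974 + -0.3500i, |z|^2 = 2.6742
Iter 8: z = 1.1592 + 0.9004i, |z|^2 = 2.1544
Iter 9: z = -0.7370 + 1.8696i, |z|^2 = 4.0386
Escaped at iteration 9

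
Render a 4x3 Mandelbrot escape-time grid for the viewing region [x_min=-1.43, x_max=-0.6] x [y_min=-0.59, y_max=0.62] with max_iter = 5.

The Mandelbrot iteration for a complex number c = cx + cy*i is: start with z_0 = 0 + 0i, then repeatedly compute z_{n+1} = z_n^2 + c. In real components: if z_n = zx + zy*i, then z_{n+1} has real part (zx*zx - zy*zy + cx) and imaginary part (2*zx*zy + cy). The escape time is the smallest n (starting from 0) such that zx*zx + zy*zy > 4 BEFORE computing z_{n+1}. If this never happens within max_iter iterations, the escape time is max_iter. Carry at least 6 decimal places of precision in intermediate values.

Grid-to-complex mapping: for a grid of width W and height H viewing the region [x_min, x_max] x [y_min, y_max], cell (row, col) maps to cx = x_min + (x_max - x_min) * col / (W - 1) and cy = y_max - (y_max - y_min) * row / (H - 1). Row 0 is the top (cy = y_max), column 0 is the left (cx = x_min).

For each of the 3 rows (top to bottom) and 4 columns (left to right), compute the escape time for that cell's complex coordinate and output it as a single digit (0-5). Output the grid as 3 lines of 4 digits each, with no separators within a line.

Answer: 3355
5555
3455

Derivation:
(row=0, col=0): c = -1.4300 + 0.6200i → escape time 3
(row=0, col=1): c = -1.1533 + 0.6200i → escape time 3
(row=0, col=2): c = -0.8767 + 0.6200i → escape time 5
(row=0, col=3): c = -0.6000 + 0.6200i → escape time 5
(row=1, col=0): c = -1.4300 + 0.0150i → escape time 5
(row=1, col=1): c = -1.1533 + 0.0150i → escape time 5
(row=1, col=2): c = -0.8767 + 0.0150i → escape time 5
(row=1, col=3): c = -0.6000 + 0.0150i → escape time 5
(row=2, col=0): c = -1.4300 + -0.5900i → escape time 3
(row=2, col=1): c = -1.1533 + -0.5900i → escape time 4
(row=2, col=2): c = -0.8767 + -0.5900i → escape time 5
(row=2, col=3): c = -0.6000 + -0.5900i → escape time 5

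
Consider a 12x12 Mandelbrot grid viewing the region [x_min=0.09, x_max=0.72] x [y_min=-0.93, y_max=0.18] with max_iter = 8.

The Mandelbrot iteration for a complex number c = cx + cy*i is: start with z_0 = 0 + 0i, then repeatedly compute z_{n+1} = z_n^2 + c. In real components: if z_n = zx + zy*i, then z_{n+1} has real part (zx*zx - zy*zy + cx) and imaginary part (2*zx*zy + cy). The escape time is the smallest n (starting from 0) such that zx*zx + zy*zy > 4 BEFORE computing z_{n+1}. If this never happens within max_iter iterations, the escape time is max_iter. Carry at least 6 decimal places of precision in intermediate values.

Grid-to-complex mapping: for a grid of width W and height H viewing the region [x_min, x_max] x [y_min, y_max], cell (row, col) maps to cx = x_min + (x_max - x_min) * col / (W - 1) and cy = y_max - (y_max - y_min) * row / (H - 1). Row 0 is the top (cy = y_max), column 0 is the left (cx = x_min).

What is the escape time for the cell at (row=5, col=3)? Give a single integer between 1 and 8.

Answer: 8

Derivation:
z_0 = 0 + 0i, c = 0.2618 + -0.3245i
Iter 1: z = 0.2618 + -0.3245i, |z|^2 = 0.1739
Iter 2: z = 0.2250 + -0.4945i, |z|^2 = 0.2952
Iter 3: z = 0.0679 + -0.5471i, |z|^2 = 0.3039
Iter 4: z = -0.0329 + -0.3989i, |z|^2 = 0.1602
Iter 5: z = 0.1038 + -0.2983i, |z|^2 = 0.0998
Iter 6: z = 0.1836 + -0.3865i, |z|^2 = 0.1831
Iter 7: z = 0.1462 + -0.4665i, |z|^2 = 0.2389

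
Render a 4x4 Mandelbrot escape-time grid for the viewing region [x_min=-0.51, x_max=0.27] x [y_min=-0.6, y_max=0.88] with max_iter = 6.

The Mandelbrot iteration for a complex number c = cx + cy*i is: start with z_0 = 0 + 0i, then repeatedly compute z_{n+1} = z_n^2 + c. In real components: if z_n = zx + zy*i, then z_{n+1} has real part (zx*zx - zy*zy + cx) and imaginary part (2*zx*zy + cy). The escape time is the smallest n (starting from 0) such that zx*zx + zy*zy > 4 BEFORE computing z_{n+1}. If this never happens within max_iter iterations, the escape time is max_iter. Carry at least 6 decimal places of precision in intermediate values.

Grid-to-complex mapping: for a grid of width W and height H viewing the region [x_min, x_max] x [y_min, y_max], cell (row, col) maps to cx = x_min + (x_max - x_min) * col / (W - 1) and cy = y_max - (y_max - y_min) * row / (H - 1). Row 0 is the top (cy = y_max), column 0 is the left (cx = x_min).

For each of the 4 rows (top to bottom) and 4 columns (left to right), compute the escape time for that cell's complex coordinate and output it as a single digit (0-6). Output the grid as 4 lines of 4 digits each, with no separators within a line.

Answer: 4664
6666
6666
6666

Derivation:
(row=0, col=0): c = -0.5100 + 0.8800i → escape time 4
(row=0, col=1): c = -0.2500 + 0.8800i → escape time 6
(row=0, col=2): c = 0.0100 + 0.8800i → escape time 6
(row=0, col=3): c = 0.2700 + 0.8800i → escape time 4
(row=1, col=0): c = -0.5100 + 0.3867i → escape time 6
(row=1, col=1): c = -0.2500 + 0.3867i → escape time 6
(row=1, col=2): c = 0.0100 + 0.3867i → escape time 6
(row=1, col=3): c = 0.2700 + 0.3867i → escape time 6
(row=2, col=0): c = -0.5100 + -0.1067i → escape time 6
(row=2, col=1): c = -0.2500 + -0.1067i → escape time 6
(row=2, col=2): c = 0.0100 + -0.1067i → escape time 6
(row=2, col=3): c = 0.2700 + -0.1067i → escape time 6
(row=3, col=0): c = -0.5100 + -0.6000i → escape time 6
(row=3, col=1): c = -0.2500 + -0.6000i → escape time 6
(row=3, col=2): c = 0.0100 + -0.6000i → escape time 6
(row=3, col=3): c = 0.2700 + -0.6000i → escape time 6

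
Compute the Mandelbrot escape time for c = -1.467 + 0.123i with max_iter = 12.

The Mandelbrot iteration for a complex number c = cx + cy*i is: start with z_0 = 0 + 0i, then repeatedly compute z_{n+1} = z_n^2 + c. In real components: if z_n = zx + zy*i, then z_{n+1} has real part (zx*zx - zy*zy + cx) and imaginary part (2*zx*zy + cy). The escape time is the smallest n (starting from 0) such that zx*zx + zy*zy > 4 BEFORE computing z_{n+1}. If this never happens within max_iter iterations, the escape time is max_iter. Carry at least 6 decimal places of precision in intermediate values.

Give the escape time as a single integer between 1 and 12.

z_0 = 0 + 0i, c = -1.4670 + 0.1230i
Iter 1: z = -1.4670 + 0.1230i, |z|^2 = 2.1672
Iter 2: z = 0.6700 + -0.2379i, |z|^2 = 0.5054
Iter 3: z = -1.0747 + -0.1957i, |z|^2 = 1.1934
Iter 4: z = -0.3502 + 0.5437i, |z|^2 = 0.4183
Iter 5: z = -1.6400 + -0.2579i, |z|^2 = 2.7561
Iter 6: z = 1.1561 + 0.9689i, |z|^2 = 2.2752
Iter 7: z = -1.0693 + 2.3631i, |z|^2 = 6.7277
Escaped at iteration 7

Answer: 7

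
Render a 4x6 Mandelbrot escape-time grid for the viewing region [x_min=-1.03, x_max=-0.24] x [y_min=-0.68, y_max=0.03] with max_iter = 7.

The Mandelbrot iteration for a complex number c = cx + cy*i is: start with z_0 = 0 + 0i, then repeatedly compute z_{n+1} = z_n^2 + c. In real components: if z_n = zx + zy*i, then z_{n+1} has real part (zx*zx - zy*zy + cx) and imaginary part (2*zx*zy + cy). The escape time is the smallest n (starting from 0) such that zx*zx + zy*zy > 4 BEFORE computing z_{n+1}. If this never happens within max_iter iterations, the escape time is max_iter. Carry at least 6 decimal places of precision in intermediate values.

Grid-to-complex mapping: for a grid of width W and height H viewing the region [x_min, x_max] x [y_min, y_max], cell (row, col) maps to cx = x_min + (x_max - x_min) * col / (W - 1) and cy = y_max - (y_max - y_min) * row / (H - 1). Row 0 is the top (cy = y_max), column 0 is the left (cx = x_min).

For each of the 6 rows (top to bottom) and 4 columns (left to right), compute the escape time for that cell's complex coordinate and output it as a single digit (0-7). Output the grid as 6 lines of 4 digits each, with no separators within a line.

Answer: 7777
7777
7777
7777
5677
4577

Derivation:
(row=0, col=0): c = -1.0300 + 0.0300i → escape time 7
(row=0, col=1): c = -0.7667 + 0.0300i → escape time 7
(row=0, col=2): c = -0.5033 + 0.0300i → escape time 7
(row=0, col=3): c = -0.2400 + 0.0300i → escape time 7
(row=1, col=0): c = -1.0300 + -0.1120i → escape time 7
(row=1, col=1): c = -0.7667 + -0.1120i → escape time 7
(row=1, col=2): c = -0.5033 + -0.1120i → escape time 7
(row=1, col=3): c = -0.2400 + -0.1120i → escape time 7
(row=2, col=0): c = -1.0300 + -0.2540i → escape time 7
(row=2, col=1): c = -0.7667 + -0.2540i → escape time 7
(row=2, col=2): c = -0.5033 + -0.2540i → escape time 7
(row=2, col=3): c = -0.2400 + -0.2540i → escape time 7
(row=3, col=0): c = -1.0300 + -0.3960i → escape time 7
(row=3, col=1): c = -0.7667 + -0.3960i → escape time 7
(row=3, col=2): c = -0.5033 + -0.3960i → escape time 7
(row=3, col=3): c = -0.2400 + -0.3960i → escape time 7
(row=4, col=0): c = -1.0300 + -0.5380i → escape time 5
(row=4, col=1): c = -0.7667 + -0.5380i → escape time 6
(row=4, col=2): c = -0.5033 + -0.5380i → escape time 7
(row=4, col=3): c = -0.2400 + -0.5380i → escape time 7
(row=5, col=0): c = -1.0300 + -0.6800i → escape time 4
(row=5, col=1): c = -0.7667 + -0.6800i → escape time 5
(row=5, col=2): c = -0.5033 + -0.6800i → escape time 7
(row=5, col=3): c = -0.2400 + -0.6800i → escape time 7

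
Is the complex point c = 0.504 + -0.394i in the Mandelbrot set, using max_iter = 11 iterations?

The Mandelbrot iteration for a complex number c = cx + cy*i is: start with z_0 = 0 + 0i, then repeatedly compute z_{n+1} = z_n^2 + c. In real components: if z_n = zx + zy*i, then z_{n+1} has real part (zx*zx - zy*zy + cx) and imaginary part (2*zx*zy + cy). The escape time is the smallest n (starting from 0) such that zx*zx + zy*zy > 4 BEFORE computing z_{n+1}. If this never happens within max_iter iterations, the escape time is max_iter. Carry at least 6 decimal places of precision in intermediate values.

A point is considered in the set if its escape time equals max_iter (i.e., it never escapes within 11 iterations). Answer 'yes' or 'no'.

z_0 = 0 + 0i, c = 0.5040 + -0.3940i
Iter 1: z = 0.5040 + -0.3940i, |z|^2 = 0.4093
Iter 2: z = 0.6028 + -0.7912i, |z|^2 = 0.9893
Iter 3: z = 0.2414 + -1.3478i, |z|^2 = 1.8748
Iter 4: z = -1.2542 + -1.0448i, |z|^2 = 2.6646
Iter 5: z = 0.9855 + 2.2268i, |z|^2 = 5.9298
Escaped at iteration 5

Answer: no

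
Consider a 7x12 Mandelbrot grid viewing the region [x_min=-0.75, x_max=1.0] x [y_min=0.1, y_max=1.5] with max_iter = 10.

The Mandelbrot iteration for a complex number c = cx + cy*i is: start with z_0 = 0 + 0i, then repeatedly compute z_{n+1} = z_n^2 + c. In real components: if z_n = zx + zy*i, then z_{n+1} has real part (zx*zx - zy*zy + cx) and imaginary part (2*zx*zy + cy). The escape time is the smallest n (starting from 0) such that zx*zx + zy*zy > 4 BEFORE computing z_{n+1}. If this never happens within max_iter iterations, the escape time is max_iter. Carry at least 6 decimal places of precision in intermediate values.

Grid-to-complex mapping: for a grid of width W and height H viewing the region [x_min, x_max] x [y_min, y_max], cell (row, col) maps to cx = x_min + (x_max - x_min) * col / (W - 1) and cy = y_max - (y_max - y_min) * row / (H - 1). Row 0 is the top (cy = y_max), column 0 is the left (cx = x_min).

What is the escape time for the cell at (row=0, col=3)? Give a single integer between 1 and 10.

Answer: 2

Derivation:
z_0 = 0 + 0i, c = 0.1250 + 1.5000i
Iter 1: z = 0.1250 + 1.5000i, |z|^2 = 2.2656
Iter 2: z = -2.1094 + 1.8750i, |z|^2 = 7.9651
Escaped at iteration 2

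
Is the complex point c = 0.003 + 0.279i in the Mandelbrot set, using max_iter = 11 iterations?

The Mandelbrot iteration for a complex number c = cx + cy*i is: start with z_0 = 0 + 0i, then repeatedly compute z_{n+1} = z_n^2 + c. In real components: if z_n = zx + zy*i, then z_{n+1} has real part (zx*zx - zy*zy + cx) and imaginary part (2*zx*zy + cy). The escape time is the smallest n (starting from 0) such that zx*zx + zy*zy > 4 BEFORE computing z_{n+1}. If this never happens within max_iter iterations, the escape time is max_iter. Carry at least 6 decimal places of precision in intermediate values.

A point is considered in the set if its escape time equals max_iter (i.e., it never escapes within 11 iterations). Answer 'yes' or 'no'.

Answer: yes

Derivation:
z_0 = 0 + 0i, c = 0.0030 + 0.2790i
Iter 1: z = 0.0030 + 0.2790i, |z|^2 = 0.0779
Iter 2: z = -0.0748 + 0.2807i, |z|^2 = 0.0844
Iter 3: z = -0.0702 + 0.2370i, |z|^2 = 0.0611
Iter 4: z = -0.0482 + 0.2457i, |z|^2 = 0.0627
Iter 5: z = -0.0551 + 0.2553i, |z|^2 = 0.0682
Iter 6: z = -0.0591 + 0.2509i, |z|^2 = 0.0664
Iter 7: z = -0.0564 + 0.2493i, |z|^2 = 0.0653
Iter 8: z = -0.0560 + 0.2509i, |z|^2 = 0.0661
Iter 9: z = -0.0568 + 0.2509i, |z|^2 = 0.0662
Iter 10: z = -0.0567 + 0.2505i, |z|^2 = 0.0660
Did not escape in 11 iterations → in set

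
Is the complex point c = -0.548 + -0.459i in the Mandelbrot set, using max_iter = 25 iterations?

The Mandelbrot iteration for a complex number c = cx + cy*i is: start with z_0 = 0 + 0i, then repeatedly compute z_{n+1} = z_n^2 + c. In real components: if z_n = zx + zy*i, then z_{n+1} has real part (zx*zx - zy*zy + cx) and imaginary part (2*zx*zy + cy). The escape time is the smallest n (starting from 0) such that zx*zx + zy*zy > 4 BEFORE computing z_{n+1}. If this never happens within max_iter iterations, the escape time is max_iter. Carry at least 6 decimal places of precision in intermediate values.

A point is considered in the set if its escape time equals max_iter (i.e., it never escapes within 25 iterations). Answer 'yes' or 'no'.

Answer: yes

Derivation:
z_0 = 0 + 0i, c = -0.5480 + -0.4590i
Iter 1: z = -0.5480 + -0.4590i, |z|^2 = 0.5110
Iter 2: z = -0.4584 + 0.0441i, |z|^2 = 0.2121
Iter 3: z = -0.3398 + -0.4994i, |z|^2 = 0.3649
Iter 4: z = -0.6819 + -0.1196i, |z|^2 = 0.4793
Iter 5: z = -0.0973 + -0.2959i, |z|^2 = 0.0970
Iter 6: z = -0.6261 + -0.4014i, |z|^2 = 0.5531
Iter 7: z = -0.3171 + 0.0437i, |z|^2 = 0.1025
Iter 8: z = -0.4493 + -0.4867i, |z|^2 = 0.4388
Iter 9: z = -0.5830 + -0.0216i, |z|^2 = 0.3403
Iter 10: z = -0.2086 + -0.4338i, |z|^2 = 0.2317
Iter 11: z = -0.6926 + -0.2780i, |z|^2 = 0.5570
Iter 12: z = -0.1455 + -0.0739i, |z|^2 = 0.0266
Iter 13: z = -0.5323 + -0.4375i, |z|^2 = 0.4747
Iter 14: z = -0.4561 + 0.0067i, |z|^2 = 0.2081
Iter 15: z = -0.3400 + -0.4651i, |z|^2 = 0.3320
Iter 16: z = -0.6487 + -0.1427i, |z|^2 = 0.4412
Iter 17: z = -0.1475 + -0.2739i, |z|^2 = 0.0968
Iter 18: z = -0.6013 + -0.3782i, |z|^2 = 0.5046
Iter 19: z = -0.3295 + -0.0042i, |z|^2 = 0.1086
Iter 20: z = -0.4394 + -0.4562i, |z|^2 = 0.4012
Iter 21: z = -0.5631 + -0.0580i, |z|^2 = 0.3204
Iter 22: z = -0.2343 + -0.3936i, |z|^2 = 0.2099
Iter 23: z = -0.6480 + -0.2745i, |z|^2 = 0.4953
Iter 24: z = -0.2034 + -0.1032i, |z|^2 = 0.0520
Did not escape in 25 iterations → in set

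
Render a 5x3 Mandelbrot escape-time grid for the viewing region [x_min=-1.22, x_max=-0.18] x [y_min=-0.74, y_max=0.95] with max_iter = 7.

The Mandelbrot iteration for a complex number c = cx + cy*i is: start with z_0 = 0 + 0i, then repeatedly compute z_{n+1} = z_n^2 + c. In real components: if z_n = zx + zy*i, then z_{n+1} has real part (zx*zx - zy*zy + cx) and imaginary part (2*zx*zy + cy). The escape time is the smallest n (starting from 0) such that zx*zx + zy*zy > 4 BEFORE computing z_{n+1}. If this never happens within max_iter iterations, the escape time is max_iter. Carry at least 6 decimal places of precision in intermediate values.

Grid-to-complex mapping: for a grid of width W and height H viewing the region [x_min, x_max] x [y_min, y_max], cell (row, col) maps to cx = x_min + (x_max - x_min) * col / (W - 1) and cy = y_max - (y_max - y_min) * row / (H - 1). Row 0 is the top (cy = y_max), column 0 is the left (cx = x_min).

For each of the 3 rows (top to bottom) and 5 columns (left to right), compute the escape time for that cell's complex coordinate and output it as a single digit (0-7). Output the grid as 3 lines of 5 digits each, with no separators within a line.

Answer: 33447
77777
34477

Derivation:
(row=0, col=0): c = -1.2200 + 0.9500i → escape time 3
(row=0, col=1): c = -0.9600 + 0.9500i → escape time 3
(row=0, col=2): c = -0.7000 + 0.9500i → escape time 4
(row=0, col=3): c = -0.4400 + 0.9500i → escape time 4
(row=0, col=4): c = -0.1800 + 0.9500i → escape time 7
(row=1, col=0): c = -1.2200 + 0.1050i → escape time 7
(row=1, col=1): c = -0.9600 + 0.1050i → escape time 7
(row=1, col=2): c = -0.7000 + 0.1050i → escape time 7
(row=1, col=3): c = -0.4400 + 0.1050i → escape time 7
(row=1, col=4): c = -0.1800 + 0.1050i → escape time 7
(row=2, col=0): c = -1.2200 + -0.7400i → escape time 3
(row=2, col=1): c = -0.9600 + -0.7400i → escape time 4
(row=2, col=2): c = -0.7000 + -0.7400i → escape time 4
(row=2, col=3): c = -0.4400 + -0.7400i → escape time 7
(row=2, col=4): c = -0.1800 + -0.7400i → escape time 7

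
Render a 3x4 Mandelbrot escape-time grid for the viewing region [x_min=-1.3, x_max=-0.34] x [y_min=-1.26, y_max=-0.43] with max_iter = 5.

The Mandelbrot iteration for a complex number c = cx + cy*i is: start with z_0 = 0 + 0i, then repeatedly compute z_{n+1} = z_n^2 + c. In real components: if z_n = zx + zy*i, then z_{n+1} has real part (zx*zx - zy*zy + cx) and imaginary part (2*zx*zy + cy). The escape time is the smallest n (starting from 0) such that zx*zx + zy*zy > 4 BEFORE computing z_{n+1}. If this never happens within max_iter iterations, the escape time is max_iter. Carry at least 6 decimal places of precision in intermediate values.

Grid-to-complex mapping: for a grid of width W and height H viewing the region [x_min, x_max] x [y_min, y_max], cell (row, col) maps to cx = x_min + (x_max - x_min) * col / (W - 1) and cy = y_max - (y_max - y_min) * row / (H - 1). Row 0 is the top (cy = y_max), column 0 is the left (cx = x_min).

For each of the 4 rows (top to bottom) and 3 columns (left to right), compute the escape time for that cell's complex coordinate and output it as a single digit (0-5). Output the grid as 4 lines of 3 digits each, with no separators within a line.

Answer: 555
345
335
233

Derivation:
(row=0, col=0): c = -1.3000 + -0.4300i → escape time 5
(row=0, col=1): c = -0.8200 + -0.4300i → escape time 5
(row=0, col=2): c = -0.3400 + -0.4300i → escape time 5
(row=1, col=0): c = -1.3000 + -0.7067i → escape time 3
(row=1, col=1): c = -0.8200 + -0.7067i → escape time 4
(row=1, col=2): c = -0.3400 + -0.7067i → escape time 5
(row=2, col=0): c = -1.3000 + -0.9833i → escape time 3
(row=2, col=1): c = -0.8200 + -0.9833i → escape time 3
(row=2, col=2): c = -0.3400 + -0.9833i → escape time 5
(row=3, col=0): c = -1.3000 + -1.2600i → escape time 2
(row=3, col=1): c = -0.8200 + -1.2600i → escape time 3
(row=3, col=2): c = -0.3400 + -1.2600i → escape time 3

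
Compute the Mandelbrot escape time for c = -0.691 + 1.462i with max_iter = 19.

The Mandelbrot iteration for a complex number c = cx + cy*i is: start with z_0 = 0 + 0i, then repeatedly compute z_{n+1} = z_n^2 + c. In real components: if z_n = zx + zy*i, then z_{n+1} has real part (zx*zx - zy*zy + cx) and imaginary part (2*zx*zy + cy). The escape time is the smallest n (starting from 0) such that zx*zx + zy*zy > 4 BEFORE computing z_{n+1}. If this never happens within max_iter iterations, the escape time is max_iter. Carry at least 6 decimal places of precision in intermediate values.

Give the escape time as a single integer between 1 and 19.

Answer: 2

Derivation:
z_0 = 0 + 0i, c = -0.6910 + 1.4620i
Iter 1: z = -0.6910 + 1.4620i, |z|^2 = 2.6149
Iter 2: z = -2.3510 + -0.5585i, |z|^2 = 5.8389
Escaped at iteration 2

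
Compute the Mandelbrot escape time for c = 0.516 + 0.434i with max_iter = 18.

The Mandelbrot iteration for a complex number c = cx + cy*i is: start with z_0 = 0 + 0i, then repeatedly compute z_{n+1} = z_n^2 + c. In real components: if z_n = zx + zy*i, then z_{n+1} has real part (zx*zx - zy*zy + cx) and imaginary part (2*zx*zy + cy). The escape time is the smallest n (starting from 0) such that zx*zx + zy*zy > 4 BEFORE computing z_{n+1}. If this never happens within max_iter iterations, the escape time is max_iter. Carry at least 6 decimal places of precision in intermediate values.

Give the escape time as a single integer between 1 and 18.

Answer: 5

Derivation:
z_0 = 0 + 0i, c = 0.5160 + 0.4340i
Iter 1: z = 0.5160 + 0.4340i, |z|^2 = 0.4546
Iter 2: z = 0.5939 + 0.8819i, |z|^2 = 1.1304
Iter 3: z = 0.0910 + 1.4815i, |z|^2 = 2.2031
Iter 4: z = -1.6706 + 0.7036i, |z|^2 = 3.2859
Iter 5: z = 2.8118 + -1.9169i, |z|^2 = 11.5805
Escaped at iteration 5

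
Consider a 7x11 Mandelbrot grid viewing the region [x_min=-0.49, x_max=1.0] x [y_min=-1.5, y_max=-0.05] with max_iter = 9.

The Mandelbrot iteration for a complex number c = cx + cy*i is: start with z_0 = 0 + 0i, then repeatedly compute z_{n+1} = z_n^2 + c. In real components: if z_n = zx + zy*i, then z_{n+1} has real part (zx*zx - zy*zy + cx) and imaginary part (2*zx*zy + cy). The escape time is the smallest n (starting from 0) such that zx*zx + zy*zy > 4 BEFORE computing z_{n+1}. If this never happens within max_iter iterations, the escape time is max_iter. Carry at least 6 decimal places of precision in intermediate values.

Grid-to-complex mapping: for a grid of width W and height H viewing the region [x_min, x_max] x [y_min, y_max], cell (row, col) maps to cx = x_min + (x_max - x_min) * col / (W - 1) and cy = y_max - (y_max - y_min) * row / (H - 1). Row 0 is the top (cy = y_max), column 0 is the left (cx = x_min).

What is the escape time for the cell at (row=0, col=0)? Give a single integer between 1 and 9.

Answer: 9

Derivation:
z_0 = 0 + 0i, c = -0.4900 + -0.0500i
Iter 1: z = -0.4900 + -0.0500i, |z|^2 = 0.2426
Iter 2: z = -0.2524 + -0.0010i, |z|^2 = 0.0637
Iter 3: z = -0.4263 + -0.0495i, |z|^2 = 0.1842
Iter 4: z = -0.3107 + -0.0078i, |z|^2 = 0.0966
Iter 5: z = -0.3935 + -0.0452i, |z|^2 = 0.1569
Iter 6: z = -0.3372 + -0.0145i, |z|^2 = 0.1139
Iter 7: z = -0.3765 + -0.0402i, |z|^2 = 0.1434
Iter 8: z = -0.3499 + -0.0197i, |z|^2 = 0.1228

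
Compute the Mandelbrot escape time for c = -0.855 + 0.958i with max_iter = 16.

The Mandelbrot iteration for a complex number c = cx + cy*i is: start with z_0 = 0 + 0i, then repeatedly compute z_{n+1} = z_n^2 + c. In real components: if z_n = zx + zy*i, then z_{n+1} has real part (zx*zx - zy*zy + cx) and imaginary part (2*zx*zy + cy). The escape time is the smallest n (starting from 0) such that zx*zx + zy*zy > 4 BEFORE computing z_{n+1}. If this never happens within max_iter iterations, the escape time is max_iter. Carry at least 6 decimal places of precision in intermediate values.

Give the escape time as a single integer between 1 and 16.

z_0 = 0 + 0i, c = -0.8550 + 0.9580i
Iter 1: z = -0.8550 + 0.9580i, |z|^2 = 1.6488
Iter 2: z = -1.0417 + -0.6802i, |z|^2 = 1.5479
Iter 3: z = -0.2324 + 2.3751i, |z|^2 = 5.6953
Escaped at iteration 3

Answer: 3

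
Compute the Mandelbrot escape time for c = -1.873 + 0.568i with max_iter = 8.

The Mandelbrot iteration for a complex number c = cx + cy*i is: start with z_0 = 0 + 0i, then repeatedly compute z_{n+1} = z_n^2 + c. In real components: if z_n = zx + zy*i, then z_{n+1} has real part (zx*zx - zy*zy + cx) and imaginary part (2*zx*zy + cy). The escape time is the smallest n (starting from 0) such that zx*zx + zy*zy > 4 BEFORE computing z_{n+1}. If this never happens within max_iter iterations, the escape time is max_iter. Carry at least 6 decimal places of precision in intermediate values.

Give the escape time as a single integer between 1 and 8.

Answer: 2

Derivation:
z_0 = 0 + 0i, c = -1.8730 + 0.5680i
Iter 1: z = -1.8730 + 0.5680i, |z|^2 = 3.8308
Iter 2: z = 1.3125 + -1.5597i, |z|^2 = 4.1554
Escaped at iteration 2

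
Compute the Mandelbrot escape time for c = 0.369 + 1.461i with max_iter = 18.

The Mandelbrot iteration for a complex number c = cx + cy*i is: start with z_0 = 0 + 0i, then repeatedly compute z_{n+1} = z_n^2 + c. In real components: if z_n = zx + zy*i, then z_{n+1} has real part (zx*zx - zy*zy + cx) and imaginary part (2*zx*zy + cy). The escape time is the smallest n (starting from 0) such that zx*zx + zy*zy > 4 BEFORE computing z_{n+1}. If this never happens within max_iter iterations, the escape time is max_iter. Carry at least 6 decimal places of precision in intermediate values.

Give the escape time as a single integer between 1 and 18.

z_0 = 0 + 0i, c = 0.3690 + 1.4610i
Iter 1: z = 0.3690 + 1.4610i, |z|^2 = 2.2707
Iter 2: z = -1.6294 + 2.5392i, |z|^2 = 9.1024
Escaped at iteration 2

Answer: 2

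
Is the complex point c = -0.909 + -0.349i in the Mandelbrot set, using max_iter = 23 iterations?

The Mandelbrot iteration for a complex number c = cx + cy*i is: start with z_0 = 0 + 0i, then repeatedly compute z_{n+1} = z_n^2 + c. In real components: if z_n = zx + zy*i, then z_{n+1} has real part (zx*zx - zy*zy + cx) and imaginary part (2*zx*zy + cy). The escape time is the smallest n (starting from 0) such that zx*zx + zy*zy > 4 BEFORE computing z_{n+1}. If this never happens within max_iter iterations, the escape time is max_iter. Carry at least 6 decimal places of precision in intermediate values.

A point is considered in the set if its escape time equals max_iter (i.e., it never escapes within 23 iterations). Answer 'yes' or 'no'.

z_0 = 0 + 0i, c = -0.9090 + -0.3490i
Iter 1: z = -0.9090 + -0.3490i, |z|^2 = 0.9481
Iter 2: z = -0.2045 + 0.2855i, |z|^2 = 0.1233
Iter 3: z = -0.9487 + -0.4658i, |z|^2 = 1.1169
Iter 4: z = -0.2260 + 0.5347i, |z|^2 = 0.3370
Iter 5: z = -1.1439 + -0.5907i, |z|^2 = 1.6573
Iter 6: z = 0.0506 + 1.0023i, |z|^2 = 1.0072
Iter 7: z = -1.9110 + -0.2476i, |z|^2 = 3.7134
Iter 8: z = 2.6817 + 0.5974i, |z|^2 = 7.5487
Escaped at iteration 8

Answer: no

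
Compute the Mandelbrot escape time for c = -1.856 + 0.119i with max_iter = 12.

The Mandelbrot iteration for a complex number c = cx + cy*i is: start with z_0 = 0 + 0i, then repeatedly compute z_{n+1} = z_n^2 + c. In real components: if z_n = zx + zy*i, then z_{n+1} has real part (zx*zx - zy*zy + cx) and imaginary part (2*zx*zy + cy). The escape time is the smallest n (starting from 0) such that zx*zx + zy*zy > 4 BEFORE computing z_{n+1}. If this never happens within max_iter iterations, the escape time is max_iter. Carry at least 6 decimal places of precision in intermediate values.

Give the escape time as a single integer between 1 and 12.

Answer: 4

Derivation:
z_0 = 0 + 0i, c = -1.8560 + 0.1190i
Iter 1: z = -1.8560 + 0.1190i, |z|^2 = 3.4589
Iter 2: z = 1.5746 + -0.3227i, |z|^2 = 2.5834
Iter 3: z = 0.5191 + -0.8973i, |z|^2 = 1.0747
Iter 4: z = -2.3917 + -0.8127i, |z|^2 = 6.3806
Escaped at iteration 4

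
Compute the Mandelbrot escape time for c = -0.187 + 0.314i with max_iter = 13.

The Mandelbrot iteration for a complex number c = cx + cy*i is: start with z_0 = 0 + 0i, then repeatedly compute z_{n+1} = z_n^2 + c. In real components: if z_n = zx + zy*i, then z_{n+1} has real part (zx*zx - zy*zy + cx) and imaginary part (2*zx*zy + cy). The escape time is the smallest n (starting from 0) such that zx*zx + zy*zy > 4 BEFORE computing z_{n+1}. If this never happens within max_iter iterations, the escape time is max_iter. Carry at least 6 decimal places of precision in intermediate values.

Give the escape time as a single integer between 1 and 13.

z_0 = 0 + 0i, c = -0.1870 + 0.3140i
Iter 1: z = -0.1870 + 0.3140i, |z|^2 = 0.1336
Iter 2: z = -0.2506 + 0.1966i, |z|^2 = 0.1015
Iter 3: z = -0.1628 + 0.2155i, |z|^2 = 0.0729
Iter 4: z = -0.2069 + 0.2438i, |z|^2 = 0.1023
Iter 5: z = -0.2036 + 0.2131i, |z|^2 = 0.0869
Iter 6: z = -0.1909 + 0.2272i, |z|^2 = 0.0881
Iter 7: z = -0.2022 + 0.2272i, |z|^2 = 0.0925
Iter 8: z = -0.1978 + 0.2221i, |z|^2 = 0.0884
Iter 9: z = -0.1972 + 0.2261i, |z|^2 = 0.0900
Iter 10: z = -0.1992 + 0.2248i, |z|^2 = 0.0902
Iter 11: z = -0.1978 + 0.2244i, |z|^2 = 0.0895
Iter 12: z = -0.1982 + 0.2252i, |z|^2 = 0.0900

Answer: 13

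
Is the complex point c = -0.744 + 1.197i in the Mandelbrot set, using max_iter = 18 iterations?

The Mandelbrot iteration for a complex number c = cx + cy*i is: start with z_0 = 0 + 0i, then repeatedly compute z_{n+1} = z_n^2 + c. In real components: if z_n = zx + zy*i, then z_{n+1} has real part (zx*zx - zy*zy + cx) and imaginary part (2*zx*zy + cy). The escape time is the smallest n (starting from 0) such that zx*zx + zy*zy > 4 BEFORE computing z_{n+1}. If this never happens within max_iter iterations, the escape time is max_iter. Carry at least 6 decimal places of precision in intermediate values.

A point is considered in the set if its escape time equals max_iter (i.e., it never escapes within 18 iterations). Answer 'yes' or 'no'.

Answer: no

Derivation:
z_0 = 0 + 0i, c = -0.7440 + 1.1970i
Iter 1: z = -0.7440 + 1.1970i, |z|^2 = 1.9863
Iter 2: z = -1.6233 + -0.5841i, |z|^2 = 2.9762
Iter 3: z = 1.5498 + 3.0934i, |z|^2 = 11.9712
Escaped at iteration 3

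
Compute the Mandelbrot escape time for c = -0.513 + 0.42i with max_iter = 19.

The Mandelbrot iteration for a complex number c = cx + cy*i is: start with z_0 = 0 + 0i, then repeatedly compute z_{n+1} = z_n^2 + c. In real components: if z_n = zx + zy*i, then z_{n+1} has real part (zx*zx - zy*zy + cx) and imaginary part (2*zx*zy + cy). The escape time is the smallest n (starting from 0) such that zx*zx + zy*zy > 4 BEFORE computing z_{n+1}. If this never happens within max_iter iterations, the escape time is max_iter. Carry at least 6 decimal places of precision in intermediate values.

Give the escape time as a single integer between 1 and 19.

Answer: 19

Derivation:
z_0 = 0 + 0i, c = -0.5130 + 0.4200i
Iter 1: z = -0.5130 + 0.4200i, |z|^2 = 0.4396
Iter 2: z = -0.4262 + -0.0109i, |z|^2 = 0.1818
Iter 3: z = -0.3314 + 0.4293i, |z|^2 = 0.2942
Iter 4: z = -0.5874 + 0.1354i, |z|^2 = 0.3634
Iter 5: z = -0.1862 + 0.2609i, |z|^2 = 0.1028
Iter 6: z = -0.5464 + 0.3228i, |z|^2 = 0.4027
Iter 7: z = -0.3187 + 0.0672i, |z|^2 = 0.1061
Iter 8: z = -0.4160 + 0.3771i, |z|^2 = 0.3153
Iter 9: z = -0.4822 + 0.1062i, |z|^2 = 0.2438
Iter 10: z = -0.2918 + 0.3175i, |z|^2 = 0.1860
Iter 11: z = -0.5287 + 0.2347i, |z|^2 = 0.3346
Iter 12: z = -0.2886 + 0.1718i, |z|^2 = 0.1128
Iter 13: z = -0.4593 + 0.3208i, |z|^2 = 0.3139
Iter 14: z = -0.4050 + 0.1253i, |z|^2 = 0.1797
Iter 15: z = -0.3647 + 0.3185i, |z|^2 = 0.2344
Iter 16: z = -0.4815 + 0.1877i, |z|^2 = 0.2671
Iter 17: z = -0.3164 + 0.2392i, |z|^2 = 0.1574
Iter 18: z = -0.4701 + 0.2686i, |z|^2 = 0.2932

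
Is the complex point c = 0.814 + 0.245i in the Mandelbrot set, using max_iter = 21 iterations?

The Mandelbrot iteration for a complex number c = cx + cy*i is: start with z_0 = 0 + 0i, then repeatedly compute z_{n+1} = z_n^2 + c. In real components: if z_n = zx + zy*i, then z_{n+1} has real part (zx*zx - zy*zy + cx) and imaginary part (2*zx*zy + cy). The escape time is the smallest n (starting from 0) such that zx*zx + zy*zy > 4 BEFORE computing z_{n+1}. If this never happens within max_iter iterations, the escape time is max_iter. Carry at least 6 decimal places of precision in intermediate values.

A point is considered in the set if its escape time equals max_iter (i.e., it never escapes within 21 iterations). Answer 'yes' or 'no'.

Answer: no

Derivation:
z_0 = 0 + 0i, c = 0.8140 + 0.2450i
Iter 1: z = 0.8140 + 0.2450i, |z|^2 = 0.7226
Iter 2: z = 1.4166 + 0.6439i, |z|^2 = 2.4212
Iter 3: z = 2.4061 + 2.0691i, |z|^2 = 10.0708
Escaped at iteration 3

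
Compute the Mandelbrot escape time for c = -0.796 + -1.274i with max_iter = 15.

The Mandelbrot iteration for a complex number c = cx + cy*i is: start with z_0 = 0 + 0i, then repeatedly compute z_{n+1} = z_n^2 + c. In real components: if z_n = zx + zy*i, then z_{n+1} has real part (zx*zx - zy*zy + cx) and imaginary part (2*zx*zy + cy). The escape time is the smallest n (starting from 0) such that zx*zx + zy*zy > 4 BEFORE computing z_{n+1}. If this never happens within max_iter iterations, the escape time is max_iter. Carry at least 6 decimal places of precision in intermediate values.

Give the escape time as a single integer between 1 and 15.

Answer: 3

Derivation:
z_0 = 0 + 0i, c = -0.7960 + -1.2740i
Iter 1: z = -0.7960 + -1.2740i, |z|^2 = 2.2567
Iter 2: z = -1.7855 + 0.7542i, |z|^2 = 3.7567
Iter 3: z = 1.8230 + -3.9672i, |z|^2 = 19.0623
Escaped at iteration 3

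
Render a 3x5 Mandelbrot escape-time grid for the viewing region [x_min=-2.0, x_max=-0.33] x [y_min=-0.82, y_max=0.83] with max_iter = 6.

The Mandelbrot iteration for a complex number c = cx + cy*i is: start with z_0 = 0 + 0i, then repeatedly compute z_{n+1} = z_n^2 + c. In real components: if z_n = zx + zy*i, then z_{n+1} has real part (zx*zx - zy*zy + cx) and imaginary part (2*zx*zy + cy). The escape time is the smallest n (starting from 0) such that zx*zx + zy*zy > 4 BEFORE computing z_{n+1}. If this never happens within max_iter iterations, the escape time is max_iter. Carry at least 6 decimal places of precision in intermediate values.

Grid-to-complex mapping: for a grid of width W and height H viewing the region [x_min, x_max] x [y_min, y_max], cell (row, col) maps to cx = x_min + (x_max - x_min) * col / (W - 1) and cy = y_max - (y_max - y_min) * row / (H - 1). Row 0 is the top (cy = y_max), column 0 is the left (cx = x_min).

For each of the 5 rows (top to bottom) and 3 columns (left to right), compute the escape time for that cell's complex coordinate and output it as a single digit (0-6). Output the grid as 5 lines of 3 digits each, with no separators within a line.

(row=0, col=0): c = -2.0000 + 0.8300i → escape time 1
(row=0, col=1): c = -1.1650 + 0.8300i → escape time 3
(row=0, col=2): c = -0.3300 + 0.8300i → escape time 6
(row=1, col=0): c = -2.0000 + 0.4175i → escape time 1
(row=1, col=1): c = -1.1650 + 0.4175i → escape time 6
(row=1, col=2): c = -0.3300 + 0.4175i → escape time 6
(row=2, col=0): c = -2.0000 + 0.0050i → escape time 1
(row=2, col=1): c = -1.1650 + 0.0050i → escape time 6
(row=2, col=2): c = -0.3300 + 0.0050i → escape time 6
(row=3, col=0): c = -2.0000 + -0.4075i → escape time 1
(row=3, col=1): c = -1.1650 + -0.4075i → escape time 6
(row=3, col=2): c = -0.3300 + -0.4075i → escape time 6
(row=4, col=0): c = -2.0000 + -0.8200i → escape time 1
(row=4, col=1): c = -1.1650 + -0.8200i → escape time 3
(row=4, col=2): c = -0.3300 + -0.8200i → escape time 6

Answer: 136
166
166
166
136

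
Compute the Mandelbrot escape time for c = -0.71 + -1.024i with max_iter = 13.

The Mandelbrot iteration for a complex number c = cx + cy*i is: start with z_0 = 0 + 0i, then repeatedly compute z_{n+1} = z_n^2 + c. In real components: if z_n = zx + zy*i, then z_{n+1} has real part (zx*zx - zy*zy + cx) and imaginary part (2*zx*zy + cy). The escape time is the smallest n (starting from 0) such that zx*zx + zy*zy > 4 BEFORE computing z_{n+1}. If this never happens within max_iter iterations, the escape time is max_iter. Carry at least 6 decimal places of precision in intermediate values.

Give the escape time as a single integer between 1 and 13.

Answer: 3

Derivation:
z_0 = 0 + 0i, c = -0.7100 + -1.0240i
Iter 1: z = -0.7100 + -1.0240i, |z|^2 = 1.5527
Iter 2: z = -1.2545 + 0.4301i, |z|^2 = 1.7587
Iter 3: z = 0.6787 + -2.1031i, |z|^2 = 4.8835
Escaped at iteration 3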